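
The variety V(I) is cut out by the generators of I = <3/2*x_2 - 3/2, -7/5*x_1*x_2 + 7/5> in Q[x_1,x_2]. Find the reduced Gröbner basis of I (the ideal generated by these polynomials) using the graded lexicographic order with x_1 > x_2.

G = {x_1 - 1, x_2 - 1}

f_1 = 3/2*x_2 - 3/2, LT = x_2.
f_2 = -7/5*x_1*x_2 + 7/5, LT = x_1*x_2.

S(f_1,f_2): lcm = x_1*x_2. S = -x_1 + 1.
  leading term x_1: no divisor's leading term divides it; move -x_1 to the remainder.
  leading term 1: no divisor's leading term divides it; move 1 to the remainder.
  remainder -x_1 + 1 ≠ 0; add g_3 = -x_1 + 1 to the basis.

The other S-polynomials (S(f_1,g_3), S(f_2,g_3)) all reduce to 0 modulo the current basis, so we have a Gröbner basis.
Inter-reduce: drop elements whose leading term is divisible by another's, tail-reduce, and make monic.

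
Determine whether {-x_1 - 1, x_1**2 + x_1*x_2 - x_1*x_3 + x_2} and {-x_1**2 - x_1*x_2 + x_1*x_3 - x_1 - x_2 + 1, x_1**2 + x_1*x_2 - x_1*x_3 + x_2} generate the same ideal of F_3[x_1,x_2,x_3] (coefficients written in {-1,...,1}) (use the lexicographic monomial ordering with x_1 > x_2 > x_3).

No, the ideals differ.

Two ideals are equal iff their reduced Gröbner bases coincide (the reduced basis is unique for a fixed ordering).
Buchberger on the first generating set:
f_1 = -x_1 - 1, LT = x_1.
f_2 = x_1**2 + x_1*x_2 - x_1*x_3 + x_2, LT = x_1**2.

S(f_1,f_2): lcm = x_1**2. S = -x_1*x_2 + x_1*x_3 + x_1 - x_2.
  reduce S modulo (f_1, f_2):
  remainder -x_3 - 1 ≠ 0; add g_3 = -x_3 - 1 to the basis.

The other S-polynomials (S(f_1,g_3), S(f_2,g_3)) all reduce to 0 modulo the current basis, so we have a Gröbner basis.
Inter-reduce: drop elements whose leading term is divisible by another's, tail-reduce, and make monic.
Reduced Gröbner basis: {x_1 + 1, x_3 + 1}.

Buchberger on the second generating set:
h_1 = -x_1**2 - x_1*x_2 + x_1*x_3 - x_1 - x_2 + 1, LT = x_1**2.
h_2 = x_1**2 + x_1*x_2 - x_1*x_3 + x_2, LT = x_1**2.

S(h_1,h_2): lcm = x_1**2. S = x_1 - 1.
  reduce S modulo (h_1, h_2):
  remainder x_1 - 1 ≠ 0; add k_3 = x_1 - 1 to the basis.

S(h_1,k_3): lcm = x_1**2. S = x_1*x_2 - x_1*x_3 - x_1 + x_2 - 1.
  reduce S modulo (h_1, h_2, k_3):
  remainder -x_2 - x_3 + 1 ≠ 0; add k_4 = -x_2 - x_3 + 1 to the basis.

The other S-polynomials (S(h_2,k_3), S(h_1,k_4), S(h_2,k_4), S(k_3,k_4)) all reduce to 0 modulo the current basis, so we have a Gröbner basis.
Inter-reduce: drop elements whose leading term is divisible by another's, tail-reduce, and make monic.
Reduced Gröbner basis: {x_1 - 1, x_2 + x_3 - 1}.

These differ, so the ideals are not equal.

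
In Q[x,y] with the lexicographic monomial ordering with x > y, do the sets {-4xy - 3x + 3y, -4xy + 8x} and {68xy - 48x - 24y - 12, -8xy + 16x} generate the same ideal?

No, the ideals differ.

Equality of ideals is decidable: compute both reduced Gröbner bases (unique for the ordering) and check whether they agree.
Buchberger on the first generating set:
f_1 = -4xy - 3x + 3y, LT = xy.
f_2 = -4xy + 8x, LT = xy.

S(f_1,f_2): lcm = xy. S = \tfrac{11}{4}x - \tfrac{3}{4}y.
  leading term x: no divisor's leading term divides it; move \tfrac{11}{4}x to the remainder.
  leading term y: no divisor's leading term divides it; move -\tfrac{3}{4}y to the remainder.
  remainder \tfrac{11}{4}x - \tfrac{3}{4}y ≠ 0; add g_3 = \tfrac{11}{4}x - \tfrac{3}{4}y to the basis.

S(f_1,g_3): lcm = xy. S = \tfrac{3}{4}x + \tfrac{3}{11}y^{2} - \tfrac{3}{4}y.
  leading term x: subtract (\tfrac{3}{11})·g_3 from \tfrac{3}{4}x + \tfrac{3}{11}y^{2} - \tfrac{3}{4}y → \tfrac{3}{11}y^{2} - \tfrac{6}{11}y
  leading term y^{2}: no divisor's leading term divides it; move \tfrac{3}{11}y^{2} to the remainder.
  leading term y: no divisor's leading term divides it; move -\tfrac{6}{11}y to the remainder.
  remainder \tfrac{3}{11}y^{2} - \tfrac{6}{11}y ≠ 0; add g_4 = \tfrac{3}{11}y^{2} - \tfrac{6}{11}y to the basis.

S(f_2,g_3): lcm = xy. S = -2x + \tfrac{3}{11}y^{2}.
  leading term x: subtract (-\tfrac{8}{11})·g_3 from -2x + \tfrac{3}{11}y^{2} → \tfrac{3}{11}y^{2} - \tfrac{6}{11}y
  leading term y^{2}: subtract (1)·g_4 from \tfrac{3}{11}y^{2} - \tfrac{6}{11}y → 0
  remainder 0.

S(f_1,g_4): lcm = xy^{2}. S = \tfrac{11}{4}xy - \tfrac{3}{4}y^{2}.
  leading term xy: subtract (-\tfrac{11}{16})·f_1 from \tfrac{11}{4}xy - \tfrac{3}{4}y^{2} → -\tfrac{33}{16}x - \tfrac{3}{4}y^{2} + \tfrac{33}{16}y
  leading term x: subtract (-\tfrac{3}{4})·g_3 from -\tfrac{33}{16}x - \tfrac{3}{4}y^{2} + \tfrac{33}{16}y → -\tfrac{3}{4}y^{2} + \tfrac{3}{2}y
  leading term y^{2}: subtract (-\tfrac{11}{4})·g_4 from -\tfrac{3}{4}y^{2} + \tfrac{3}{2}y → 0
  remainder 0.

S(f_2,g_4): lcm = xy^{2}. S = 0.
  remainder 0.

S(g_3,g_4): leading monomials are coprime, so the S-polynomial reduces to 0 (Buchberger's first criterion).
Every S-polynomial of the final basis reduces to 0, so we have a Gröbner basis.
Inter-reduce: drop elements whose leading term is divisible by another's, tail-reduce, and make monic.
Reduced Gröbner basis: {x - \tfrac{3}{11}y, y^{2} - 2y}.

Buchberger on the second generating set:
h_1 = 68xy - 48x - 24y - 12, LT = xy.
h_2 = -8xy + 16x, LT = xy.

S(h_1,h_2): lcm = xy. S = \tfrac{22}{17}x - \tfrac{6}{17}y - \tfrac{3}{17}.
  leading term x: no divisor's leading term divides it; move \tfrac{22}{17}x to the remainder.
  leading term y: no divisor's leading term divides it; move -\tfrac{6}{17}y to the remainder.
  leading term 1: no divisor's leading term divides it; move -\tfrac{3}{17} to the remainder.
  remainder \tfrac{22}{17}x - \tfrac{6}{17}y - \tfrac{3}{17} ≠ 0; add k_3 = \tfrac{22}{17}x - \tfrac{6}{17}y - \tfrac{3}{17} to the basis.

S(h_1,k_3): lcm = xy. S = -\tfrac{12}{17}x + \tfrac{3}{11}y^{2} - \tfrac{81}{374}y - \tfrac{3}{17}.
  leading term x: subtract (-\tfrac{6}{11})·k_3 from -\tfrac{12}{17}x + \tfrac{3}{11}y^{2} - \tfrac{81}{374}y - \tfrac{3}{17} → \tfrac{3}{11}y^{2} - \tfrac{9}{22}y - \tfrac{3}{11}
  leading term y^{2}: no divisor's leading term divides it; move \tfrac{3}{11}y^{2} to the remainder.
  leading term y: no divisor's leading term divides it; move -\tfrac{9}{22}y to the remainder.
  leading term 1: no divisor's leading term divides it; move -\tfrac{3}{11} to the remainder.
  remainder \tfrac{3}{11}y^{2} - \tfrac{9}{22}y - \tfrac{3}{11} ≠ 0; add k_4 = \tfrac{3}{11}y^{2} - \tfrac{9}{22}y - \tfrac{3}{11} to the basis.

S(h_2,k_3): lcm = xy. S = -2x + \tfrac{3}{11}y^{2} + \tfrac{3}{22}y.
  leading term x: subtract (-\tfrac{17}{11})·k_3 from -2x + \tfrac{3}{11}y^{2} + \tfrac{3}{22}y → \tfrac{3}{11}y^{2} - \tfrac{9}{22}y - \tfrac{3}{11}
  leading term y^{2}: subtract (1)·k_4 from \tfrac{3}{11}y^{2} - \tfrac{9}{22}y - \tfrac{3}{11} → 0
  remainder 0.

S(h_1,k_4): lcm = xy^{2}. S = \tfrac{27}{34}xy + x - \tfrac{6}{17}y^{2} - \tfrac{3}{17}y.
  leading term xy: subtract (\tfrac{27}{2312})·h_1 from \tfrac{27}{34}xy + x - \tfrac{6}{17}y^{2} - \tfrac{3}{17}y → \tfrac{451}{289}x - \tfrac{6}{17}y^{2} + \tfrac{30}{289}y + \tfrac{81}{578}
  leading term x: subtract (\tfrac{41}{34})·k_3 from \tfrac{451}{289}x - \tfrac{6}{17}y^{2} + \tfrac{30}{289}y + \tfrac{81}{578} → -\tfrac{6}{17}y^{2} + \tfrac{9}{17}y + \tfrac{6}{17}
  leading term y^{2}: subtract (-\tfrac{22}{17})·k_4 from -\tfrac{6}{17}y^{2} + \tfrac{9}{17}y + \tfrac{6}{17} → 0
  remainder 0.

S(h_2,k_4): lcm = xy^{2}. S = -\tfrac{1}{2}xy + x.
  leading term xy: subtract (-\tfrac{1}{136})·h_1 from -\tfrac{1}{2}xy + x → \tfrac{11}{17}x - \tfrac{3}{17}y - \tfrac{3}{34}
  leading term x: subtract (\tfrac{1}{2})·k_3 from \tfrac{11}{17}x - \tfrac{3}{17}y - \tfrac{3}{34} → 0
  remainder 0.

S(k_3,k_4): leading monomials are coprime, so the S-polynomial reduces to 0 (Buchberger's first criterion).
Every S-polynomial of the final basis reduces to 0, so we have a Gröbner basis.
Inter-reduce: drop elements whose leading term is divisible by another's, tail-reduce, and make monic.
Reduced Gröbner basis: {x - \tfrac{3}{11}y - \tfrac{3}{22}, y^{2} - \tfrac{3}{2}y - 1}.

The bases are distinct; the ideals are different.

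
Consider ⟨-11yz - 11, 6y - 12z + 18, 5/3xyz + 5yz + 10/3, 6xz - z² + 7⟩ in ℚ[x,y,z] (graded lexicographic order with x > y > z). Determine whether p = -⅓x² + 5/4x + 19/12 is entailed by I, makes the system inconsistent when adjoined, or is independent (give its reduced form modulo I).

First compute the reduced Gröbner basis of I by Buchberger's algorithm.
f_1 = -11yz - 11, LT = yz.
f_2 = 6y - 12z + 18, LT = y.
f_3 = 5/3xyz + 5yz + 10/3, LT = xyz.
f_4 = 6xz - z² + 7, LT = xz.

S(f_1,f_2): lcm = yz. S = 2z² - 3z + 1.
  leading term z²: no divisor's leading term divides it; move 2z² to the remainder.
  leading term z: no divisor's leading term divides it; move -3z to the remainder.
  leading term 1: no divisor's leading term divides it; move 1 to the remainder.
  remainder 2z² - 3z + 1 ≠ 0; add h_5 = 2z² - 3z + 1 to the basis.

S(f_1,f_3): lcm = xyz. S = -3yz + x - 2.
  leading term yz: subtract (3/11)·f_1 from -3yz + x - 2 → x + 1
  leading term x: no divisor's leading term divides it; move x to the remainder.
  leading term 1: no divisor's leading term divides it; move 1 to the remainder.
  remainder x + 1 ≠ 0; add h_6 = x + 1 to the basis.

S(f_1,f_4): lcm = xyz. S = ⅙yz² + x - 7/6y.
  leading term yz²: subtract (-1/66z)·f_1 from ⅙yz² + x - 7/6y → x - 7/6y - ⅙z
  leading term x: subtract (1)·h_6 from x - 7/6y - ⅙z → -7/6y - ⅙z - 1
  leading term y: subtract (-7/36)·f_2 from -7/6y - ⅙z - 1 → -5/2z + 5/2
  leading term z: no divisor's leading term divides it; move -5/2z to the remainder.
  leading term 1: no divisor's leading term divides it; move 5/2 to the remainder.
  remainder -5/2z + 5/2 ≠ 0; add h_7 = -5/2z + 5/2 to the basis.

The other S-polynomials (S(f_2,f_3), S(f_2,f_4), S(f_3,f_4), S(f_1,h_5), S(f_2,h_5), S(f_3,h_5), S(f_4,h_5), S(f_1,h_6), S(f_2,h_6), S(f_3,h_6), S(f_4,h_6), S(h_5,h_6), S(f_1,h_7), S(f_2,h_7), S(f_3,h_7), S(f_4,h_7), S(h_5,h_7), S(h_6,h_7)) all reduce to 0 modulo the current basis, so we have a Gröbner basis.
Inter-reduce: drop elements whose leading term is divisible by another's, tail-reduce, and make monic.
Reduced Gröbner basis: {x + 1, y + 1, z - 1}.
Label its elements g_1 = x + 1, g_2 = y + 1, g_3 = z - 1.

Reduce p = -⅓x² + 5/4x + 19/12 modulo G:
  leading term x²: subtract (-⅓x)·g_1 from -⅓x² + 5/4x + 19/12 → 19/12x + 19/12
  leading term x: subtract (19/12)·g_1 from 19/12x + 19/12 → 0
  normal form = 0.
Since the normal form is 0, p ∈ I.

The remainder on division by a Gröbner basis is unique — it is the normal form.

-⅓x² + 5/4x + 19/12 lies in I (it reduces to 0).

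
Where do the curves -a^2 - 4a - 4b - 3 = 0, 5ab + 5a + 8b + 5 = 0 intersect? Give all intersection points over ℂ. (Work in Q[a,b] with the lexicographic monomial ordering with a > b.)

{(-1, 0), (-23/10 - sqrt(449)/10, -179/200 - 3*sqrt(449)/200), (-23/10 + sqrt(449)/10, -179/200 + 3*sqrt(449)/200)}

Compute a lex Gröbner basis by Buchberger's algorithm.
f_1 = -a^2 - 4a - 4b - 3, LT = a^2.
f_2 = 5ab + 5a + 8b + 5, LT = ab.

S(f_1,f_2): lcm = a^2b. S = -a^2 + 12/5ab - a + 4b^2 + 3b.
  leading term a^2: subtract (1)·f_1 from -a^2 + 12/5ab - a + 4b^2 + 3b → 12/5ab + 3a + 4b^2 + 7b + 3
  leading term ab: subtract (12/25)·f_2 from 12/5ab + 3a + 4b^2 + 7b + 3 → 3/5a + 4b^2 + 79/25b + 3/5
  leading term a: no divisor's leading term divides it; move 3/5a to the remainder.
  leading term b^2: no divisor's leading term divides it; move 4b^2 to the remainder.
  leading term b: no divisor's leading term divides it; move 79/25b to the remainder.
  leading term 1: no divisor's leading term divides it; move 3/5 to the remainder.
  remainder 3/5a + 4b^2 + 79/25b + 3/5 ≠ 0; add h_3 = 3/5a + 4b^2 + 79/25b + 3/5 to the basis.

S(f_2,h_3): lcm = ab. S = a - 20/3b^3 - 79/15b^2 + 3/5b + 1.
  leading term a: subtract (5/3)·h_3 from a - 20/3b^3 - 79/15b^2 + 3/5b + 1 → -20/3b^3 - 179/15b^2 - 14/3b
  leading term b^3: no divisor's leading term divides it; move -20/3b^3 to the remainder.
  leading term b^2: no divisor's leading term divides it; move -179/15b^2 to the remainder.
  leading term b: no divisor's leading term divides it; move -14/3b to the remainder.
  remainder -20/3b^3 - 179/15b^2 - 14/3b ≠ 0; add h_4 = -20/3b^3 - 179/15b^2 - 14/3b to the basis.

The other S-polynomials (S(f_1,h_3), S(f_1,h_4), S(f_2,h_4), S(h_3,h_4)) all reduce to 0 modulo the current basis, so we have a Gröbner basis.
Inter-reduce: drop elements whose leading term is divisible by another's, tail-reduce, and make monic.
Reduced Gröbner basis: {a + 20/3b^2 + 79/15b + 1, b^3 + 179/100b^2 + 7/10b}.

The lex basis is triangular: the last element involves only b. Solving b^3 + 179/100b^2 + 7/10b = 0 gives b ∈ {0, -179/200 - 3*sqrt(449)/200, -179/200 + 3*sqrt(449)/200}; substituting each value into the earlier elements determines the remaining variables.
  b = 0: the earlier basis element becomes a + 1 = 0, giving a = -1 — point (-1, 0).
  b = -179/200 - 3*sqrt(449)/200: the earlier basis element becomes a + sqrt(449)/10 + 23/10 = 0, giving a = -23/10 - sqrt(449)/10 — point (-23/10 - sqrt(449)/10, -179/200 - 3*sqrt(449)/200).
  b = -179/200 + 3*sqrt(449)/200: the earlier basis element becomes a - sqrt(449)/10 + 23/10 = 0, giving a = -23/10 + sqrt(449)/10 — point (-23/10 + sqrt(449)/10, -179/200 + 3*sqrt(449)/200).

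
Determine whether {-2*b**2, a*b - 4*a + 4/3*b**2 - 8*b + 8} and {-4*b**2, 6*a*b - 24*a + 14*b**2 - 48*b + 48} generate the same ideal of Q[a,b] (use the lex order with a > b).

Yes, the ideals are equal.

Two ideals are equal iff their reduced Gröbner bases coincide (the reduced basis is unique for a fixed ordering).
Buchberger on the first generating set:
f_1 = -2*b**2, LT = b**2.
f_2 = a*b - 4*a + 4/3*b**2 - 8*b + 8, LT = a*b.

S(f_1,f_2): lcm = a*b**2. S = 4*a*b - 4/3*b**3 + 8*b**2 - 8*b.
  leading term a*b: subtract (4)·f_2 from 4*a*b - 4/3*b**3 + 8*b**2 - 8*b → 16*a - 4/3*b**3 + 8/3*b**2 + 24*b - 32
  leading term a: no divisor's leading term divides it; move 16*a to the remainder.
  leading term b**3: subtract (2/3*b)·f_1 from -4/3*b**3 + 8/3*b**2 + 24*b - 32 → 8/3*b**2 + 24*b - 32
  leading term b**2: subtract (-4/3)·f_1 from 8/3*b**2 + 24*b - 32 → 24*b - 32
  leading term b: no divisor's leading term divides it; move 24*b to the remainder.
  leading term 1: no divisor's leading term divides it; move -32 to the remainder.
  remainder 16*a + 24*b - 32 ≠ 0; add g_3 = 16*a + 24*b - 32 to the basis.

The other S-polynomials (S(f_1,g_3), S(f_2,g_3)) all reduce to 0 modulo the current basis, so we have a Gröbner basis.
Inter-reduce: drop elements whose leading term is divisible by another's, tail-reduce, and make monic.
Reduced Gröbner basis: {a + 3/2*b - 2, b**2}.

Buchberger on the second generating set:
h_1 = -4*b**2, LT = b**2.
h_2 = 6*a*b - 24*a + 14*b**2 - 48*b + 48, LT = a*b.

S(h_1,h_2): lcm = a*b**2. S = 4*a*b - 7/3*b**3 + 8*b**2 - 8*b.
  leading term a*b: subtract (2/3)·h_2 from 4*a*b - 7/3*b**3 + 8*b**2 - 8*b → 16*a - 7/3*b**3 - 4/3*b**2 + 24*b - 32
  leading term a: no divisor's leading term divides it; move 16*a to the remainder.
  leading term b**3: subtract (7/12*b)·h_1 from -7/3*b**3 - 4/3*b**2 + 24*b - 32 → -4/3*b**2 + 24*b - 32
  leading term b**2: subtract (1/3)·h_1 from -4/3*b**2 + 24*b - 32 → 24*b - 32
  leading term b: no divisor's leading term divides it; move 24*b to the remainder.
  leading term 1: no divisor's leading term divides it; move -32 to the remainder.
  remainder 16*a + 24*b - 32 ≠ 0; add k_3 = 16*a + 24*b - 32 to the basis.

The other S-polynomials (S(h_1,k_3), S(h_2,k_3)) all reduce to 0 modulo the current basis, so we have a Gröbner basis.
Inter-reduce: drop elements whose leading term is divisible by another's, tail-reduce, and make monic.
Reduced Gröbner basis: {a + 3/2*b - 2, b**2}.

These coincide, so the ideals are equal.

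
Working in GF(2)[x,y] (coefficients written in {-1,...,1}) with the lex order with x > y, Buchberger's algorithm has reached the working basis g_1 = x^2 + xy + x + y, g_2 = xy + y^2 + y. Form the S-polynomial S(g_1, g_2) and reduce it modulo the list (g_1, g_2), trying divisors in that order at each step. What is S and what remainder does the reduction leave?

S(g_1, g_2) = y^2; remainder on division = y^2.

lcm(LM(g_1), LM(g_2)) = x^2y.
S = (lcm/LT(g_1))·g_1 − (lcm/LT(g_2))·g_2 = y^2.
Reduce S modulo (g_1, g_2) in that order:
  leading term y^2: no divisor's leading term divides it; move y^2 to the remainder.
The remainder y^2 is nonzero, so it would be added as the next basis element.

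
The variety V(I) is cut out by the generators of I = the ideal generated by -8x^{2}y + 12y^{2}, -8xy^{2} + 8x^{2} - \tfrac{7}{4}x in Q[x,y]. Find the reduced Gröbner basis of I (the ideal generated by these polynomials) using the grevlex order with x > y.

G = {y^{4} - x^{2} + \tfrac{7}{32}y^{2} + \tfrac{7}{32}x, x^{3} - \tfrac{3}{2}y^{3} - \tfrac{7}{32}x^{2}, x^{2}y - \tfrac{3}{2}y^{2}, xy^{2} - x^{2} + \tfrac{7}{32}x}

The reduced Gröbner basis is the canonical form of the ideal for this ordering.

f_1 = -8x^{2}y + 12y^{2}, LT = x^{2}y.
f_2 = -8xy^{2} + 8x^{2} - \tfrac{7}{4}x, LT = xy^{2}.

S(f_1,f_2): lcm = x^{2}y^{2}. S = x^{3} - \tfrac{3}{2}y^{3} - \tfrac{7}{32}x^{2}.
  leading term x^{3}: no divisor's leading term divides it; move x^{3} to the remainder.
  leading term y^{3}: no divisor's leading term divides it; move -\tfrac{3}{2}y^{3} to the remainder.
  leading term x^{2}: no divisor's leading term divides it; move -\tfrac{7}{32}x^{2} to the remainder.
  remainder x^{3} - \tfrac{3}{2}y^{3} - \tfrac{7}{32}x^{2} ≠ 0; add g_3 = x^{3} - \tfrac{3}{2}y^{3} - \tfrac{7}{32}x^{2} to the basis.

S(f_1,g_3): lcm = x^{3}y. S = \tfrac{3}{2}y^{4} + \tfrac{7}{32}x^{2}y - \tfrac{3}{2}xy^{2}.
  leading term y^{4}: no divisor's leading term divides it; move \tfrac{3}{2}y^{4} to the remainder.
  leading term x^{2}y: subtract (-\tfrac{7}{256})·f_1 from \tfrac{7}{32}x^{2}y - \tfrac{3}{2}xy^{2} → -\tfrac{3}{2}xy^{2} + \tfrac{21}{64}y^{2}
  leading term xy^{2}: subtract (\tfrac{3}{16})·f_2 from -\tfrac{3}{2}xy^{2} + \tfrac{21}{64}y^{2} → -\tfrac{3}{2}x^{2} + \tfrac{21}{64}y^{2} + \tfrac{21}{64}x
  leading term x^{2}: no divisor's leading term divides it; move -\tfrac{3}{2}x^{2} to the remainder.
  leading term y^{2}: no divisor's leading term divides it; move \tfrac{21}{64}y^{2} to the remainder.
  leading term x: no divisor's leading term divides it; move \tfrac{21}{64}x to the remainder.
  remainder \tfrac{3}{2}y^{4} - \tfrac{3}{2}x^{2} + \tfrac{21}{64}y^{2} + \tfrac{21}{64}x ≠ 0; add g_4 = \tfrac{3}{2}y^{4} - \tfrac{3}{2}x^{2} + \tfrac{21}{64}y^{2} + \tfrac{21}{64}x to the basis.

S(f_2,g_3): lcm = x^{3}y^{2}. S = \tfrac{3}{2}y^{5} - x^{4} + \tfrac{7}{32}x^{2}y^{2} + \tfrac{7}{32}x^{3}.
  leading term y^{5}: subtract (y)·g_4 from \tfrac{3}{2}y^{5} - x^{4} + \tfrac{7}{32}x^{2}y^{2} + \tfrac{7}{32}x^{3} → -x^{4} + \tfrac{7}{32}x^{2}y^{2} + \tfrac{7}{32}x^{3} + \tfrac{3}{2}x^{2}y - \tfrac{21}{64}y^{3} - \tfrac{21}{64}xy
  leading term x^{4}: subtract (-x)·g_3 from -x^{4} + \tfrac{7}{32}x^{2}y^{2} + \tfrac{7}{32}x^{3} + \tfrac{3}{2}x^{2}y - \tfrac{21}{64}y^{3} - \tfrac{21}{64}xy → \tfrac{7}{32}x^{2}y^{2} - \tfrac{3}{2}xy^{3} + \tfrac{3}{2}x^{2}y - \tfrac{21}{64}y^{3} - \tfrac{21}{64}xy
  leading term x^{2}y^{2}: subtract (-\tfrac{7}{256}y)·f_1 from \tfrac{7}{32}x^{2}y^{2} - \tfrac{3}{2}xy^{3} + \tfrac{3}{2}x^{2}y - \tfrac{21}{64}y^{3} - \tfrac{21}{64}xy → -\tfrac{3}{2}xy^{3} + \tfrac{3}{2}x^{2}y - \tfrac{21}{64}xy
  leading term xy^{3}: subtract (\tfrac{3}{16}y)·f_2 from -\tfrac{3}{2}xy^{3} + \tfrac{3}{2}x^{2}y - \tfrac{21}{64}xy → 0
  remainder 0.

S(f_1,g_4): lcm = x^{2}y^{4}. S = -\tfrac{3}{2}y^{5} + x^{4} - \tfrac{7}{32}x^{2}y^{2} - \tfrac{7}{32}x^{3}.
  leading term y^{5}: subtract (-y)·g_4 from -\tfrac{3}{2}y^{5} + x^{4} - \tfrac{7}{32}x^{2}y^{2} - \tfrac{7}{32}x^{3} → x^{4} - \tfrac{7}{32}x^{2}y^{2} - \tfrac{7}{32}x^{3} - \tfrac{3}{2}x^{2}y + \tfrac{21}{64}y^{3} + \tfrac{21}{64}xy
  leading term x^{4}: subtract (x)·g_3 from x^{4} - \tfrac{7}{32}x^{2}y^{2} - \tfrac{7}{32}x^{3} - \tfrac{3}{2}x^{2}y + \tfrac{21}{64}y^{3} + \tfrac{21}{64}xy → -\tfrac{7}{32}x^{2}y^{2} + \tfrac{3}{2}xy^{3} - \tfrac{3}{2}x^{2}y + \tfrac{21}{64}y^{3} + \tfrac{21}{64}xy
  leading term x^{2}y^{2}: subtract (\tfrac{7}{256}y)·f_1 from -\tfrac{7}{32}x^{2}y^{2} + \tfrac{3}{2}xy^{3} - \tfrac{3}{2}x^{2}y + \tfrac{21}{64}y^{3} + \tfrac{21}{64}xy → \tfrac{3}{2}xy^{3} - \tfrac{3}{2}x^{2}y + \tfrac{21}{64}xy
  leading term xy^{3}: subtract (-\tfrac{3}{16}y)·f_2 from \tfrac{3}{2}xy^{3} - \tfrac{3}{2}x^{2}y + \tfrac{21}{64}xy → 0
  remainder 0.

S(f_2,g_4): lcm = xy^{4}. S = -x^{2}y^{2} + x^{3} - \tfrac{7}{32}x^{2}.
  leading term x^{2}y^{2}: subtract (\tfrac{1}{8}y)·f_1 from -x^{2}y^{2} + x^{3} - \tfrac{7}{32}x^{2} → x^{3} - \tfrac{3}{2}y^{3} - \tfrac{7}{32}x^{2}
  leading term x^{3}: subtract (1)·g_3 from x^{3} - \tfrac{3}{2}y^{3} - \tfrac{7}{32}x^{2} → 0
  remainder 0.

S(g_3,g_4): leading monomials are coprime, so the S-polynomial reduces to 0 (Buchberger's first criterion).
Every S-polynomial of the final basis reduces to 0, so we have a Gröbner basis.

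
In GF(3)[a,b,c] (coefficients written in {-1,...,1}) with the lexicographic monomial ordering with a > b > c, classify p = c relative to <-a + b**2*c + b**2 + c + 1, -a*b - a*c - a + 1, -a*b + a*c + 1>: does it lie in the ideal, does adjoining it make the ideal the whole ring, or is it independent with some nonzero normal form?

First compute the reduced Gröbner basis of I by Buchberger's algorithm.
f_1 = -a + b**2*c + b**2 + c + 1, LT = a.
f_2 = -a*b - a*c - a + 1, LT = a*b.
f_3 = -a*b + a*c + 1, LT = a*b.

S(f_1,f_2): lcm = a*b. S = -a*c - a - b**3*c - b**3 - b*c - b + 1.
  reduce S modulo (f_1, f_2, f_3):
  remainder -b**3*c - b**3 - b**2*c**2 + b**2*c - b**2 - b*c - b - c**2 + c ≠ 0; add h_4 = -b**3*c - b**3 - b**2*c**2 + b**2*c - b**2 - b*c - b - c**2 + c to the basis.

S(f_1,f_3): lcm = a*b. S = a*c - b**3*c - b**3 - b*c - b + 1.
  reduce S modulo (f_1, f_2, f_3, h_4):
  remainder -b**2*c**2 + b**2 - c**2 + 1 ≠ 0; add h_5 = -b**2*c**2 + b**2 - c**2 + 1 to the basis.

S(f_3,h_4): lcm = a*b**3*c. S = -a*b**3 + a*b**2*c**2 + a*b**2*c - a*b**2 - a*b*c - a*b - a*c**2 + a*c - b**2*c.
  reduce S modulo (f_1, f_2, f_3, h_4, h_5):
  remainder b*c**2 - b*c - c**3 + c ≠ 0; add h_6 = b*c**2 - b*c - c**3 + c to the basis.

S(f_2,h_5): lcm = a*b**2*c**2. S = a*b**2 + a*b*c**3 + a*b*c**2 - a*c**2 + a - b*c**2.
  reduce S modulo (f_1, f_2, f_3, h_4, h_5, h_6):
  remainder -b*c + b + c**2 - 1 ≠ 0; add h_7 = -b*c + b + c**2 - 1 to the basis.

S(f_3,h_5): lcm = a*b**2*c**2. S = a*b**2 - a*b*c**3 - a*c**2 + a - b*c**2.
  reduce S modulo (f_1, f_2, f_3, h_4, h_5, h_6, h_7):
  remainder c**3 - c**2 ≠ 0; add h_8 = c**3 - c**2 to the basis.

S(h_4,h_5): lcm = b**3*c**2. S = b**3*c + b**3 + b**2*c**3 - b**2*c**2 + b**2*c + b*c + b + c**3 - c**2.
  reduce S modulo (f_1, f_2, f_3, h_4, h_5, h_6, h_7, h_8):
  remainder -c + 1 ≠ 0; add h_9 = -c + 1 to the basis.

S(h_4,h_6): lcm = b**3*c**2. S = -b**3*c - b**2*c**3 - b**2*c**2 + b*c**2 + b*c + c**3 - c**2.
  reduce S modulo (f_1, f_2, f_3, h_4, h_5, h_6, h_7, h_8, h_9):
  remainder b**3 - b**2 + b ≠ 0; add h_10 = b**3 - b**2 + b to the basis.

The other S-polynomials (S(f_2,f_3), S(f_1,h_4), S(f_2,h_4), S(f_1,h_5), S(f_1,h_6), S(f_2,h_6), S(f_3,h_6), S(h_5,h_6), S(f_1,h_7), S(f_2,h_7), S(f_3,h_7), S(h_4,h_7), S(h_5,h_7), S(h_6,h_7), S(f_1,h_8), S(f_2,h_8), S(f_3,h_8), S(h_4,h_8), S(h_5,h_8), S(h_6,h_8), S(h_7,h_8), S(f_1,h_9), S(f_2,h_9), S(f_3,h_9), S(h_4,h_9), S(h_5,h_9), S(h_6,h_9), S(h_7,h_9), S(h_8,h_9), S(f_1,h_10), S(f_2,h_10), S(f_3,h_10), S(h_4,h_10), S(h_5,h_10), S(h_6,h_10), S(h_7,h_10), S(h_8,h_10), S(h_9,h_10)) all reduce to 0 modulo the current basis, so we have a Gröbner basis.
Inter-reduce: drop elements whose leading term is divisible by another's, tail-reduce, and make monic.
Reduced Gröbner basis: {a + b**2 + 1, b**3 - b**2 + b, c - 1}.
Label its elements g_1 = a + b**2 + 1, g_2 = b**3 - b**2 + b, g_3 = c - 1.

Reduce p = c modulo G:
  leading term c: subtract (1)·g_3 from c → 1
  leading term 1: no divisor's leading term divides it; move 1 to the remainder.
  normal form = 1.
The normal form is nonzero, so p ∉ I. Since p minus its normal form lies in I, I + (p) = I + (r) where r = 1; decide whether this ideal is the whole ring.
Here r = 1 is a nonzero constant, hence a unit: 1 ∈ I + (p), the Gröbner basis of I + (p) is {1}, and the enlarged system has no common solution — adjoining p is inconsistent.

The remainder on division by a Gröbner basis is unique — it is the normal form.

Adjoining c makes the ideal the whole ring: the system is inconsistent.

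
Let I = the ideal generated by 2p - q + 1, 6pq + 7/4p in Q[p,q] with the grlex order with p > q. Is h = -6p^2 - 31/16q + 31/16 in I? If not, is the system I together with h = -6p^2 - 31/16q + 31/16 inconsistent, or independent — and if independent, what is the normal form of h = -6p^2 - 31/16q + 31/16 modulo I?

-6p^2 - 31/16q + 31/16 lies in I (it reduces to 0).

First compute the reduced Gröbner basis of I by Buchberger's algorithm.
f_1 = 2p - q + 1, LT = p.
f_2 = 6pq + 7/4p, LT = pq.

S(f_1,f_2): lcm = pq. S = -1/2q^2 - 7/24p + 1/2q.
  reduce S modulo (f_1, f_2):
  remainder -1/2q^2 + 17/48q + 7/48 ≠ 0; add k_3 = -1/2q^2 + 17/48q + 7/48 to the basis.

The other S-polynomials (S(f_1,k_3), S(f_2,k_3)) all reduce to 0 modulo the current basis, so we have a Gröbner basis.
Inter-reduce: drop elements whose leading term is divisible by another's, tail-reduce, and make monic.
Reduced Gröbner basis: {q^2 - 17/24q - 7/24, p - 1/2q + 1/2}.
Label its elements g_1 = q^2 - 17/24q - 7/24, g_2 = p - 1/2q + 1/2.

Reduce h = -6p^2 - 31/16q + 31/16 modulo G:
  leading term p^2: subtract (-6p)·g_2 from -6p^2 - 31/16q + 31/16 → -3pq + 3p - 31/16q + 31/16
  leading term pq: subtract (-3q)·g_2 from -3pq + 3p - 31/16q + 31/16 → -3/2q^2 + 3p - 7/16q + 31/16
  leading term q^2: subtract (-3/2)·g_1 from -3/2q^2 + 3p - 7/16q + 31/16 → 3p - 3/2q + 3/2
  leading term p: subtract (3)·g_2 from 3p - 3/2q + 3/2 → 0
  normal form = 0.
Since the normal form is 0, h ∈ I.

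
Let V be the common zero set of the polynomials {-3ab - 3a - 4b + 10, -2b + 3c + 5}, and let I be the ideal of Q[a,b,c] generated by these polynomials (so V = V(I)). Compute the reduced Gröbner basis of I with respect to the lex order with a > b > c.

G = {ac + 7/3a + 4/3c, b - 3/2c - 5/2}

f_1 = -3ab - 3a - 4b + 10, LT = ab.
f_2 = -2b + 3c + 5, LT = b.

S(f_1,f_2): lcm = ab. S = 3/2ac + 7/2a + 4/3b - 10/3.
  leading term ac: no divisor's leading term divides it; move 3/2ac to the remainder.
  leading term a: no divisor's leading term divides it; move 7/2a to the remainder.
  leading term b: subtract (-2/3)·f_2 from 4/3b - 10/3 → 2c
  leading term c: no divisor's leading term divides it; move 2c to the remainder.
  remainder 3/2ac + 7/2a + 2c ≠ 0; add g_3 = 3/2ac + 7/2a + 2c to the basis.

The other S-polynomials (S(f_1,g_3), S(f_2,g_3)) all reduce to 0 modulo the current basis, so we have a Gröbner basis.
Inter-reduce: drop elements whose leading term is divisible by another's, tail-reduce, and make monic.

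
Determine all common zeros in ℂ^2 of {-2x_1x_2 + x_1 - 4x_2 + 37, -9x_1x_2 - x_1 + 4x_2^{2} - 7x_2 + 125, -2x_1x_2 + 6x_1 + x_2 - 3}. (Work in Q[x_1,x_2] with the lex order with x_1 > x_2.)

{(5, 3)}

Compute a lex Gröbner basis by Buchberger's algorithm.
f_1 = -2x_1x_2 + x_1 - 4x_2 + 37, LT = x_1x_2.
f_2 = -9x_1x_2 - x_1 + 4x_2^{2} - 7x_2 + 125, LT = x_1x_2.
f_3 = -2x_1x_2 + 6x_1 + x_2 - 3, LT = x_1x_2.

S(f_1,f_2): lcm = x_1x_2. S = -\tfrac{11}{18}x_1 + \tfrac{4}{9}x_2^{2} + \tfrac{11}{9}x_2 - \tfrac{83}{18}.
  leading term x_1: no divisor's leading term divides it; move -\tfrac{11}{18}x_1 to the remainder.
  leading term x_2^{2}: no divisor's leading term divides it; move \tfrac{4}{9}x_2^{2} to the remainder.
  leading term x_2: no divisor's leading term divides it; move \tfrac{11}{9}x_2 to the remainder.
  leading term 1: no divisor's leading term divides it; move -\tfrac{83}{18} to the remainder.
  remainder -\tfrac{11}{18}x_1 + \tfrac{4}{9}x_2^{2} + \tfrac{11}{9}x_2 - \tfrac{83}{18} ≠ 0; add h_4 = -\tfrac{11}{18}x_1 + \tfrac{4}{9}x_2^{2} + \tfrac{11}{9}x_2 - \tfrac{83}{18} to the basis.

S(f_1,f_3): lcm = x_1x_2. S = \tfrac{5}{2}x_1 + \tfrac{5}{2}x_2 - 20.
  leading term x_1: subtract (-\tfrac{45}{11})·h_4 from \tfrac{5}{2}x_1 + \tfrac{5}{2}x_2 - 20 → \tfrac{20}{11}x_2^{2} + \tfrac{15}{2}x_2 - \tfrac{855}{22}
  leading term x_2^{2}: no divisor's leading term divides it; move \tfrac{20}{11}x_2^{2} to the remainder.
  leading term x_2: no divisor's leading term divides it; move \tfrac{15}{2}x_2 to the remainder.
  leading term 1: no divisor's leading term divides it; move -\tfrac{855}{22} to the remainder.
  remainder \tfrac{20}{11}x_2^{2} + \tfrac{15}{2}x_2 - \tfrac{855}{22} ≠ 0; add h_5 = \tfrac{20}{11}x_2^{2} + \tfrac{15}{2}x_2 - \tfrac{855}{22} to the basis.

S(f_1,h_4): lcm = x_1x_2. S = -\tfrac{1}{2}x_1 + \tfrac{8}{11}x_2^{3} + 2x_2^{2} - \tfrac{61}{11}x_2 - \tfrac{37}{2}.
  leading term x_1: subtract (\tfrac{9}{11})·h_4 from -\tfrac{1}{2}x_1 + \tfrac{8}{11}x_2^{3} + 2x_2^{2} - \tfrac{61}{11}x_2 - \tfrac{37}{2} → \tfrac{8}{11}x_2^{3} + \tfrac{18}{11}x_2^{2} - \tfrac{72}{11}x_2 - \tfrac{162}{11}
  leading term x_2^{3}: subtract (\tfrac{2}{5}x_2)·h_5 from \tfrac{8}{11}x_2^{3} + \tfrac{18}{11}x_2^{2} - \tfrac{72}{11}x_2 - \tfrac{162}{11} → -\tfrac{15}{11}x_2^{2} + 9x_2 - \tfrac{162}{11}
  leading term x_2^{2}: subtract (-\tfrac{3}{4})·h_5 from -\tfrac{15}{11}x_2^{2} + 9x_2 - \tfrac{162}{11} → \tfrac{117}{8}x_2 - \tfrac{351}{8}
  leading term x_2: no divisor's leading term divides it; move \tfrac{117}{8}x_2 to the remainder.
  leading term 1: no divisor's leading term divides it; move -\tfrac{351}{8} to the remainder.
  remainder \tfrac{117}{8}x_2 - \tfrac{351}{8} ≠ 0; add h_6 = \tfrac{117}{8}x_2 - \tfrac{351}{8} to the basis.

The other S-polynomials (S(f_2,f_3), S(f_2,h_4), S(f_3,h_4), S(f_1,h_5), S(f_2,h_5), S(f_3,h_5), S(h_4,h_5), S(f_1,h_6), S(f_2,h_6), S(f_3,h_6), S(h_4,h_6), S(h_5,h_6)) all reduce to 0 modulo the current basis, so we have a Gröbner basis.
Inter-reduce: drop elements whose leading term is divisible by another's, tail-reduce, and make monic.
Reduced Gröbner basis: {x_1 - 5, x_2 - 3}.

A lex Gröbner basis eliminates variables successively. Here x_2 - 3 depends only on x_2, with roots {3}; lifting each root through the earlier basis elements recovers the full solutions.
  x_2 = 3: the earlier basis element becomes x_1 - 5 = 0, giving x_1 = 5 — point (5, 3).
Substituting each solution back into the original system confirms all equations vanish.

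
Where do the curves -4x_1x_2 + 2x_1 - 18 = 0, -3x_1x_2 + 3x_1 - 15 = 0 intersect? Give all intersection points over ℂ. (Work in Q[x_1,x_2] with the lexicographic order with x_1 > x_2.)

Compute a lex Gröbner basis by Buchberger's algorithm.
f_1 = -4x_1x_2 + 2x_1 - 18, LT = x_1x_2.
f_2 = -3x_1x_2 + 3x_1 - 15, LT = x_1x_2.

S(f_1,f_2): lcm = x_1x_2. S = \tfrac{1}{2}x_1 - \tfrac{1}{2}.
  leading term x_1: no divisor's leading term divides it; move \tfrac{1}{2}x_1 to the remainder.
  leading term 1: no divisor's leading term divides it; move -\tfrac{1}{2} to the remainder.
  remainder \tfrac{1}{2}x_1 - \tfrac{1}{2} ≠ 0; add h_3 = \tfrac{1}{2}x_1 - \tfrac{1}{2} to the basis.

S(f_1,h_3): lcm = x_1x_2. S = -\tfrac{1}{2}x_1 + x_2 + \tfrac{9}{2}.
  leading term x_1: subtract (-1)·h_3 from -\tfrac{1}{2}x_1 + x_2 + \tfrac{9}{2} → x_2 + 4
  leading term x_2: no divisor's leading term divides it; move x_2 to the remainder.
  leading term 1: no divisor's leading term divides it; move 4 to the remainder.
  remainder x_2 + 4 ≠ 0; add h_4 = x_2 + 4 to the basis.

The other S-polynomials (S(f_2,h_3), S(f_1,h_4), S(f_2,h_4), S(h_3,h_4)) all reduce to 0 modulo the current basis, so we have a Gröbner basis.
Inter-reduce: drop elements whose leading term is divisible by another's, tail-reduce, and make monic.
Reduced Gröbner basis: {x_1 - 1, x_2 + 4}.

The lex basis is triangular: the last element involves only x_2. Solving x_2 + 4 = 0 gives x_2 ∈ {-4}; substituting each value into the earlier elements determines the remaining variables.
  x_2 = -4: the earlier basis element becomes x_1 - 1 = 0, giving x_1 = 1 — point (1, -4).

{(1, -4)}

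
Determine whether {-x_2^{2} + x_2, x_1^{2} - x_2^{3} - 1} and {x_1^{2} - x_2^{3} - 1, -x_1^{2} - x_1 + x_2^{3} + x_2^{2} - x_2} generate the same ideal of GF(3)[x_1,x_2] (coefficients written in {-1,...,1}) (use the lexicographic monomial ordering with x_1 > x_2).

Since reduced Gröbner bases are canonical representatives of ideals under a given ordering, it suffices to compute and compare them.
Buchberger on the first generating set:
f_1 = -x_2^{2} + x_2, LT = x_2^{2}.
f_2 = x_1^{2} - x_2^{3} - 1, LT = x_1^{2}.

The S-polynomials (S(f_1,f_2)) all reduce to 0 modulo the current basis, so we have a Gröbner basis.
Inter-reduce: drop elements whose leading term is divisible by another's, tail-reduce, and make monic.
Reduced Gröbner basis: {x_1^{2} - x_2 - 1, x_2^{2} - x_2}.

Buchberger on the second generating set:
h_1 = x_1^{2} - x_2^{3} - 1, LT = x_1^{2}.
h_2 = -x_1^{2} - x_1 + x_2^{3} + x_2^{2} - x_2, LT = x_1^{2}.

S(h_1,h_2): lcm = x_1^{2}. S = -x_1 + x_2^{2} - x_2 - 1.
  reduce S modulo (h_1, h_2):
  remainder -x_1 + x_2^{2} - x_2 - 1 ≠ 0; add k_3 = -x_1 + x_2^{2} - x_2 - 1 to the basis.

S(h_1,k_3): lcm = x_1^{2}. S = x_1x_2^{2} - x_1x_2 - x_1 - x_2^{3} - 1.
  reduce S modulo (h_1, h_2, k_3):
  remainder x_2^{4} - x_2^{2} - x_2 ≠ 0; add k_4 = x_2^{4} - x_2^{2} - x_2 to the basis.

The other S-polynomials (S(h_2,k_3), S(h_1,k_4), S(h_2,k_4), S(k_3,k_4)) all reduce to 0 modulo the current basis, so we have a Gröbner basis.
Inter-reduce: drop elements whose leading term is divisible by another's, tail-reduce, and make monic.
Reduced Gröbner basis: {x_1 - x_2^{2} + x_2 + 1, x_2^{4} - x_2^{2} - x_2}.

Since the reduced bases disagree, the two ideals are not the same.
The same test decides containment: I ⊆ J iff every generator of I reduces to 0 modulo a Gröbner basis of J.

No, the ideals differ.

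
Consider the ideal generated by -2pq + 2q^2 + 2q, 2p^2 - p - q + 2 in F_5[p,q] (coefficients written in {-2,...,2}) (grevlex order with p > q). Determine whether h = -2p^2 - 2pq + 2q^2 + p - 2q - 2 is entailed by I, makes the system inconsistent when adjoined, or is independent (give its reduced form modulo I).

First compute the reduced Gröbner basis of I by Buchberger's algorithm.
f_1 = -2pq + 2q^2 + 2q, LT = pq.
f_2 = 2p^2 - p - q + 2, LT = p^2.

S(f_1,f_2): lcm = p^2q. S = -pq^2 + 2pq - 2q^2 - q.
  leading term pq^2: subtract (-2q)·f_1 from -pq^2 + 2pq - 2q^2 - q → -q^3 + 2pq + 2q^2 - q
  leading term q^3: no divisor's leading term divides it; move -q^3 to the remainder.
  leading term pq: subtract (-1)·f_1 from 2pq + 2q^2 - q → -q^2 + q
  leading term q^2: no divisor's leading term divides it; move -q^2 to the remainder.
  leading term q: no divisor's leading term divides it; move q to the remainder.
  remainder -q^3 - q^2 + q ≠ 0; add k_3 = -q^3 - q^2 + q to the basis.

The other S-polynomials (S(f_1,k_3), S(f_2,k_3)) all reduce to 0 modulo the current basis, so we have a Gröbner basis.
Inter-reduce: drop elements whose leading term is divisible by another's, tail-reduce, and make monic.
Reduced Gröbner basis: {q^3 + q^2 - q, p^2 + 2p + 2q + 1, pq - q^2 - q}.
Label its elements g_1 = q^3 + q^2 - q, g_2 = p^2 + 2p + 2q + 1, g_3 = pq - q^2 - q.

Reduce h = -2p^2 - 2pq + 2q^2 + p - 2q - 2 modulo G:
  leading term p^2: subtract (-2)·g_2 from -2p^2 - 2pq + 2q^2 + p - 2q - 2 → -2pq + 2q^2 + 2q
  leading term pq: subtract (-2)·g_3 from -2pq + 2q^2 + 2q → 0
  normal form = 0.
Since the normal form is 0, h ∈ I.

-2p^2 - 2pq + 2q^2 + p - 2q - 2 lies in I (it reduces to 0).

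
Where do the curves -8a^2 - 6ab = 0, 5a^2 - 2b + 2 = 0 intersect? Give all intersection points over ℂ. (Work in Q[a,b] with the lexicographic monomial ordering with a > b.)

Compute a lex Gröbner basis by Buchberger's algorithm.
f_1 = -8a^2 - 6ab, LT = a^2.
f_2 = 5a^2 - 2b + 2, LT = a^2.

S(f_1,f_2): lcm = a^2. S = 3/4ab + 2/5b - 2/5.
  reduce S modulo (f_1, f_2):
  remainder 3/4ab + 2/5b - 2/5 ≠ 0; add h_3 = 3/4ab + 2/5b - 2/5 to the basis.

S(f_1,h_3): lcm = a^2b. S = 3/4ab^2 - 8/15ab + 8/15a.
  reduce S modulo (f_1, f_2, h_3):
  remainder 8/15a - 2/5b^2 + 154/225b - 64/225 ≠ 0; add h_4 = 8/15a - 2/5b^2 + 154/225b - 64/225 to the basis.

S(h_3,h_4): lcm = ab. S = 3/4b^3 - 77/60b^2 + 16/15b - 8/15.
  reduce S modulo (f_1, f_2, h_3, h_4):
  remainder 3/4b^3 - 77/60b^2 + 16/15b - 8/15 ≠ 0; add h_5 = 3/4b^3 - 77/60b^2 + 16/15b - 8/15 to the basis.

The other S-polynomials (S(f_2,h_3), S(f_1,h_4), S(f_2,h_4), S(f_1,h_5), S(f_2,h_5), S(h_3,h_5), S(h_4,h_5)) all reduce to 0 modulo the current basis, so we have a Gröbner basis.
Inter-reduce: drop elements whose leading term is divisible by another's, tail-reduce, and make monic.
Reduced Gröbner basis: {a - 3/4b^2 + 77/60b - 8/15, b^3 - 77/45b^2 + 64/45b - 32/45}.

From the last basis element, b^3 - 77/45b^2 + 64/45b - 32/45 = 0, so b takes values in {1, 16/45 - 4*sqrt(74)*I/45, 16/45 + 4*sqrt(74)*I/45}. Each choice, substituted upward through the basis, yields the corresponding point(s) of the solution set.
  b = 1: the earlier basis element becomes a = 0, giving a = 0 — point (0, 1).
  b = 16/45 - 4*sqrt(74)*I/45: the earlier basis element becomes a + 4/15 - sqrt(74)*I/15 = 0, giving a = -4/15 + sqrt(74)*I/15 — point (-4/15 + sqrt(74)*I/15, 16/45 - 4*sqrt(74)*I/45).
  b = 16/45 + 4*sqrt(74)*I/45: the earlier basis element becomes a + 4/15 + sqrt(74)*I/15 = 0, giving a = -4/15 - sqrt(74)*I/15 — point (-4/15 - sqrt(74)*I/15, 16/45 + 4*sqrt(74)*I/45).

{(0, 1), (-4/15 + sqrt(74)*I/15, 16/45 - 4*sqrt(74)*I/45), (-4/15 - sqrt(74)*I/15, 16/45 + 4*sqrt(74)*I/45)}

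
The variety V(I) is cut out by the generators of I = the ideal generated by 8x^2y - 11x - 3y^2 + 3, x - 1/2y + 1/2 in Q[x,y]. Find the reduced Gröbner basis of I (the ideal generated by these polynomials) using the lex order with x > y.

f_1 = 8x^2y - 11x - 3y^2 + 3, LT = x^2y.
f_2 = x - 1/2y + 1/2, LT = x.

S(f_1,f_2): lcm = x^2y. S = 1/2xy^2 - 1/2xy - 11/8x - 3/8y^2 + 3/8.
  reduce S modulo (f_1, f_2):
  remainder 1/4y^3 - 7/8y^2 - 7/16y + 17/16 ≠ 0; add g_3 = 1/4y^3 - 7/8y^2 - 7/16y + 17/16 to the basis.

The other S-polynomials (S(f_1,g_3), S(f_2,g_3)) all reduce to 0 modulo the current basis, so we have a Gröbner basis.
Inter-reduce: drop elements whose leading term is divisible by another's, tail-reduce, and make monic.

G = {x - 1/2y + 1/2, y^3 - 7/2y^2 - 7/4y + 17/4}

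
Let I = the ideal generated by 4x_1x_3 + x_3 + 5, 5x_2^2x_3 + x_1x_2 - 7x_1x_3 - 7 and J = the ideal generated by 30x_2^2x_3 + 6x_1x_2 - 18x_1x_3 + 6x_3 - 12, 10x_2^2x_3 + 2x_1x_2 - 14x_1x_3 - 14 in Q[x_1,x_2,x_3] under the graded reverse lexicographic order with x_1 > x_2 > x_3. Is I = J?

Yes, the ideals are equal.

Equality of ideals is decidable: compute both reduced Gröbner bases (unique for the ordering) and check whether they agree.
Buchberger on the first generating set:
f_1 = 4x_1x_3 + x_3 + 5, LT = x_1x_3.
f_2 = 5x_2^2x_3 + x_1x_2 - 7x_1x_3 - 7, LT = x_2^2x_3.

S(f_1,f_2): lcm = x_1x_2^2x_3. S = -1/5x_1^2x_2 + 7/5x_1^2x_3 + 1/4x_2^2x_3 + 5/4x_2^2 + 7/5x_1.
  leading term x_1^2x_2: no divisor's leading term divides it; move -1/5x_1^2x_2 to the remainder.
  leading term x_1^2x_3: subtract (7/20x_1)·f_1 from 7/5x_1^2x_3 + 1/4x_2^2x_3 + 5/4x_2^2 + 7/5x_1 → 1/4x_2^2x_3 + 5/4x_2^2 - 7/20x_1x_3 - 7/20x_1
  leading term x_2^2x_3: subtract (1/20)·f_2 from 1/4x_2^2x_3 + 5/4x_2^2 - 7/20x_1x_3 - 7/20x_1 → -1/20x_1x_2 + 5/4x_2^2 - 7/20x_1 + 7/20
  leading term x_1x_2: no divisor's leading term divides it; move -1/20x_1x_2 to the remainder.
  leading term x_2^2: no divisor's leading term divides it; move 5/4x_2^2 to the remainder.
  leading term x_1: no divisor's leading term divides it; move -7/20x_1 to the remainder.
  leading term 1: no divisor's leading term divides it; move 7/20 to the remainder.
  remainder -1/5x_1^2x_2 - 1/20x_1x_2 + 5/4x_2^2 - 7/20x_1 + 7/20 ≠ 0; add g_3 = -1/5x_1^2x_2 - 1/20x_1x_2 + 5/4x_2^2 - 7/20x_1 + 7/20 to the basis.

The other S-polynomials (S(f_1,g_3), S(f_2,g_3)) all reduce to 0 modulo the current basis, so we have a Gröbner basis.
Inter-reduce: drop elements whose leading term is divisible by another's, tail-reduce, and make monic.
Reduced Gröbner basis: {x_1^2x_2 + 1/4x_1x_2 - 25/4x_2^2 + 7/4x_1 - 7/4, x_2^2x_3 + 1/5x_1x_2 + 7/20x_3 + 7/20, x_1x_3 + 1/4x_3 + 5/4}.

Buchberger on the second generating set:
h_1 = 30x_2^2x_3 + 6x_1x_2 - 18x_1x_3 + 6x_3 - 12, LT = x_2^2x_3.
h_2 = 10x_2^2x_3 + 2x_1x_2 - 14x_1x_3 - 14, LT = x_2^2x_3.

S(h_1,h_2): lcm = x_2^2x_3. S = 4/5x_1x_3 + 1/5x_3 + 1.
  leading term x_1x_3: no divisor's leading term divides it; move 4/5x_1x_3 to the remainder.
  leading term x_3: no divisor's leading term divides it; move 1/5x_3 to the remainder.
  leading term 1: no divisor's leading term divides it; move 1 to the remainder.
  remainder 4/5x_1x_3 + 1/5x_3 + 1 ≠ 0; add k_3 = 4/5x_1x_3 + 1/5x_3 + 1 to the basis.

S(h_1,k_3): lcm = x_1x_2^2x_3. S = 1/5x_1^2x_2 - 3/5x_1^2x_3 - 1/4x_2^2x_3 - 5/4x_2^2 + 1/5x_1x_3 - 2/5x_1.
  leading term x_1^2x_2: no divisor's leading term divides it; move 1/5x_1^2x_2 to the remainder.
  leading term x_1^2x_3: subtract (-3/4x_1)·k_3 from -3/5x_1^2x_3 - 1/4x_2^2x_3 - 5/4x_2^2 + 1/5x_1x_3 - 2/5x_1 → -1/4x_2^2x_3 - 5/4x_2^2 + 7/20x_1x_3 + 7/20x_1
  leading term x_2^2x_3: subtract (-1/120)·h_1 from -1/4x_2^2x_3 - 5/4x_2^2 + 7/20x_1x_3 + 7/20x_1 → 1/20x_1x_2 - 5/4x_2^2 + 1/5x_1x_3 + 7/20x_1 + 1/20x_3 - 1/10
  leading term x_1x_2: no divisor's leading term divides it; move 1/20x_1x_2 to the remainder.
  leading term x_2^2: no divisor's leading term divides it; move -5/4x_2^2 to the remainder.
  leading term x_1x_3: subtract (1/4)·k_3 from 1/5x_1x_3 + 7/20x_1 + 1/20x_3 - 1/10 → 7/20x_1 - 7/20
  leading term x_1: no divisor's leading term divides it; move 7/20x_1 to the remainder.
  leading term 1: no divisor's leading term divides it; move -7/20 to the remainder.
  remainder 1/5x_1^2x_2 + 1/20x_1x_2 - 5/4x_2^2 + 7/20x_1 - 7/20 ≠ 0; add k_4 = 1/5x_1^2x_2 + 1/20x_1x_2 - 5/4x_2^2 + 7/20x_1 - 7/20 to the basis.

The other S-polynomials (S(h_2,k_3), S(h_1,k_4), S(h_2,k_4), S(k_3,k_4)) all reduce to 0 modulo the current basis, so we have a Gröbner basis.
Inter-reduce: drop elements whose leading term is divisible by another's, tail-reduce, and make monic.
Reduced Gröbner basis: {x_1^2x_2 + 1/4x_1x_2 - 25/4x_2^2 + 7/4x_1 - 7/4, x_2^2x_3 + 1/5x_1x_2 + 7/20x_3 + 7/20, x_1x_3 + 1/4x_3 + 5/4}.

Same reduced basis, so the two generating sets span the same ideal.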